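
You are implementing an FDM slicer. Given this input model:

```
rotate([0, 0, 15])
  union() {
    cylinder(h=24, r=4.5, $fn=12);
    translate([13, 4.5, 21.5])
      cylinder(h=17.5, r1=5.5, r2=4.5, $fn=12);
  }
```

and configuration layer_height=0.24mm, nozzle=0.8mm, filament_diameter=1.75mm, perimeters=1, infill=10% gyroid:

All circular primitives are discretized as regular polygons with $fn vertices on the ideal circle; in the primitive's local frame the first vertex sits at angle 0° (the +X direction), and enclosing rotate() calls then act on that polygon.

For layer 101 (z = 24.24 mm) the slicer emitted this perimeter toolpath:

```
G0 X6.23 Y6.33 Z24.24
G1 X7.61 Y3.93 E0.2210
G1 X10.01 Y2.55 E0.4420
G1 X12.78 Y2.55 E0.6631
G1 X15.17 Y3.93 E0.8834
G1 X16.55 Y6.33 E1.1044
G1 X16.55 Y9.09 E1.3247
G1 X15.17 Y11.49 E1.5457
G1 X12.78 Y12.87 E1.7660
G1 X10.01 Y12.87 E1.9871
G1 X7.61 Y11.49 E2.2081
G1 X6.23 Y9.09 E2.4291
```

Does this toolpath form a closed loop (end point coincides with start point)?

no

Start point (G0): (6.23, 6.33). End point (last G1): the path does not return to the start — open.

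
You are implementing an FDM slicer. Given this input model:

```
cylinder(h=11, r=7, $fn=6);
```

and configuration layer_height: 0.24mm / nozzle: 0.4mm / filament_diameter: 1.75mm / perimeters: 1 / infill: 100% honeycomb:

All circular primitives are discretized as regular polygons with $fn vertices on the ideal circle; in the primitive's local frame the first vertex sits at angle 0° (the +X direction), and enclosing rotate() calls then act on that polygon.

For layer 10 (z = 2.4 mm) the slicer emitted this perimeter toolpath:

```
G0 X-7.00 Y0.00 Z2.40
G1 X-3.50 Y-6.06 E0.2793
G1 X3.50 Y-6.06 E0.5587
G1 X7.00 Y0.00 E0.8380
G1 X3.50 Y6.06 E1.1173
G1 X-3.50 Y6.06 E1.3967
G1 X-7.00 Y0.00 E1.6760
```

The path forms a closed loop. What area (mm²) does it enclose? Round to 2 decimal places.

Apply the shoelace formula to the sequence of (X, Y) vertices; enclosed area = 127.26 mm².

127.26 mm²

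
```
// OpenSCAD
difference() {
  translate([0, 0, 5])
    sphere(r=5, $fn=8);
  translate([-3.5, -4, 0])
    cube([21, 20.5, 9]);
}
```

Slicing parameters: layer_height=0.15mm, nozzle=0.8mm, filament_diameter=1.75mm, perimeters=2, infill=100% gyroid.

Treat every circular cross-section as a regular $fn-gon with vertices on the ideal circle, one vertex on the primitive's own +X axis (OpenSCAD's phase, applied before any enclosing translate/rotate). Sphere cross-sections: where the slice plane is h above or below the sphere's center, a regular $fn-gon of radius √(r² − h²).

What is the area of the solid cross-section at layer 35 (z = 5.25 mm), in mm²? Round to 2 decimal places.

7.77 mm²

At z = 5.25 mm: the r=5 sphere slices to a regular 8-gon of circumradius 4.994 (√(r²−h²) with h=0.25 from center) (area = (8/2)·4.994²·sin(360°/8) = 70.53 mm²); the cube at (-3.5, -4) (footprint 21×20.5) is included at this height (area 430.50 mm²); Taking the first minus the rest: starting from the r=5 sphere (70.53 mm²), the 21×20.5 cube at (-3.5, -4) partially overlaps it — only the 62.76 mm² overlap (of its 430.50 mm²) is removed, clipping the outline — area = 7.77 mm². Overall, the cross-section has 2 separate islands. Net area = 7.77 mm².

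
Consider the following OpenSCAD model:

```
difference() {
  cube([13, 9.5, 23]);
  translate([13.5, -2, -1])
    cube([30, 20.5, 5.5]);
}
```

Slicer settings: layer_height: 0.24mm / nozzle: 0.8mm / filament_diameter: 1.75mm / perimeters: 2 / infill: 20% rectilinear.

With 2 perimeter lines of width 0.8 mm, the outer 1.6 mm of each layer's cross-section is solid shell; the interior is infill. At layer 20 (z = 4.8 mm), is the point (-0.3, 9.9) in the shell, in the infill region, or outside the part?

outside

At z = 4.8 mm: the 13×9.5 cube contributes its full rectangle; the cube at (13.5, -2) is not intersected at this z (z outside [-1, 4.5]); After the difference (first − rest): none of the subtracted shapes is present at this height, so the 13×9.5 cube is unchanged — 1 connected region. Overall, the cross-section is a single solid region. The nearest boundary edge runs (13.00, 9.50)→(0.00, 9.50); distance from the point to it = 0.50 mm. The point is not inside any of the regions above, so it lies outside the cross-section (0.50 mm from the nearest boundary).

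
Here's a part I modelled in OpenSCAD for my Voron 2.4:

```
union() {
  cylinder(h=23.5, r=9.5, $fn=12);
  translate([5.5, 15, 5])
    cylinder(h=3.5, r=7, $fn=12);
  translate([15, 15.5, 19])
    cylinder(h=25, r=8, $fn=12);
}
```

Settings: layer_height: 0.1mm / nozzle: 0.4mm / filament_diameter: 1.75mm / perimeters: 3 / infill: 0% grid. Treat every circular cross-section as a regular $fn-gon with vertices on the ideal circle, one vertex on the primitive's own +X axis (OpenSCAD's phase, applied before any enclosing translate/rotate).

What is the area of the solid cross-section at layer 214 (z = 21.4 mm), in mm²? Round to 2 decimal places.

462.75 mm²

At z = 21.4 mm: the cylinder: section is a regular 12-gon, circumradius r=9.5 (area = (12/2)·9.500²·sin(360°/12) = 270.75 mm²); the cylinder at (5.5, 15) does not reach this height (z outside [5, 8.5]); the cylinder at (15, 15.5): section is a regular 12-gon, circumradius r=8 (area = (12/2)·8.000²·sin(360°/12) = 192.00 mm²); Combining (union): the 2 present regions are separate (no shared area or edge), so areas and boundary lengths simply add and each stays a separate island — area = 462.75 mm². Overall, the cross-section has 2 separate islands. Net area = 462.75 mm².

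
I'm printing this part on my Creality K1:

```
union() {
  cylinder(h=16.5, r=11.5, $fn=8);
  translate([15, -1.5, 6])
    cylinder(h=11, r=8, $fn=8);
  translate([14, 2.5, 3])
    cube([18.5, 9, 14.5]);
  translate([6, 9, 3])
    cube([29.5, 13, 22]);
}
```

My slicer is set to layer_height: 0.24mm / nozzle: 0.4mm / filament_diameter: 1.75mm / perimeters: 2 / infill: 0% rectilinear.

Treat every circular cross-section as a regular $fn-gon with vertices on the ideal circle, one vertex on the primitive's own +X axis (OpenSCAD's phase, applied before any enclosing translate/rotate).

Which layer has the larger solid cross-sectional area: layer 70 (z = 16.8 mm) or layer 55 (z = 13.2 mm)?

Layer 70 (z = 16.8): the cylinder is absent (z outside [0, 16.5]); the cylinder at (15, -1.5): section is a regular 8-gon, circumradius r=8 (area = (8/2)·8.000²·sin(360°/8) = 181.02 mm²); the cube at (14, 2.5) is present — its section is the full 18.5×9 rectangle (area 166.50 mm²); the cube at (6, 9) is present — its section is the full 29.5×13 rectangle (area 383.50 mm²); Combining (union): the regions partially overlap — summed areas 731.02 mm² minus the doubly-counted overlap 66.61 mm² gives 664.41 mm² — area = 664.41 mm². So its area = 664.41 mm². Layer 55 (z = 13.2): the r=11.5 cylinder gives a regular 8-gon of circumradius 11.5 (constant along its height) (area = (8/2)·11.500²·sin(360°/8) = 374.06 mm²); the r=8 cylinder at (15, -1.5) contributes a regular 8-gon of circumradius 8 (area = (8/2)·8.000²·sin(360°/8) = 181.02 mm²); the 18.5×9 cube at (14, 2.5) contributes its full rectangle (area 166.50 mm²); the cube at (6, 9) is present — its section is the full 29.5×13 rectangle (area 383.50 mm²); Combining (union): the regions partially overlap — summed areas 1105.08 mm² minus the doubly-counted overlap 90.51 mm² gives 1014.57 mm² — area = 1014.57 mm². So its area = 1014.57 mm². Layer 55 is larger (1014.57 vs 664.41 mm²).

layer 55 (z = 13.2 mm)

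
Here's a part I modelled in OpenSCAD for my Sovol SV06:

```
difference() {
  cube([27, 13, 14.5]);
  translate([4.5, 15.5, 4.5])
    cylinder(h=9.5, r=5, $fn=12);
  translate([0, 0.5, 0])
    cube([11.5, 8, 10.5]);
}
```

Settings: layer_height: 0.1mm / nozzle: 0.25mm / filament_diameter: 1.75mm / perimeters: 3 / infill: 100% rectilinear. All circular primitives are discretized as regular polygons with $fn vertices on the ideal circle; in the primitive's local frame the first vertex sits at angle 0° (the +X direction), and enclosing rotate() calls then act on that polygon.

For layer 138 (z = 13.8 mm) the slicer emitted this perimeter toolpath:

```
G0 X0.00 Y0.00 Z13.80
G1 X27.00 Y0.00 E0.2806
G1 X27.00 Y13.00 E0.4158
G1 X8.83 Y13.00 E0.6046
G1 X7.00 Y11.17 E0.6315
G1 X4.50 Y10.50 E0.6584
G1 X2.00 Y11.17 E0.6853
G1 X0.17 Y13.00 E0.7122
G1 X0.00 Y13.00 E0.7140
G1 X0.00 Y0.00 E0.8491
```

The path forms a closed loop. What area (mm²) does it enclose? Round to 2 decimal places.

Apply the shoelace formula to the sequence of (X, Y) vertices; enclosed area = 336.83 mm².

336.83 mm²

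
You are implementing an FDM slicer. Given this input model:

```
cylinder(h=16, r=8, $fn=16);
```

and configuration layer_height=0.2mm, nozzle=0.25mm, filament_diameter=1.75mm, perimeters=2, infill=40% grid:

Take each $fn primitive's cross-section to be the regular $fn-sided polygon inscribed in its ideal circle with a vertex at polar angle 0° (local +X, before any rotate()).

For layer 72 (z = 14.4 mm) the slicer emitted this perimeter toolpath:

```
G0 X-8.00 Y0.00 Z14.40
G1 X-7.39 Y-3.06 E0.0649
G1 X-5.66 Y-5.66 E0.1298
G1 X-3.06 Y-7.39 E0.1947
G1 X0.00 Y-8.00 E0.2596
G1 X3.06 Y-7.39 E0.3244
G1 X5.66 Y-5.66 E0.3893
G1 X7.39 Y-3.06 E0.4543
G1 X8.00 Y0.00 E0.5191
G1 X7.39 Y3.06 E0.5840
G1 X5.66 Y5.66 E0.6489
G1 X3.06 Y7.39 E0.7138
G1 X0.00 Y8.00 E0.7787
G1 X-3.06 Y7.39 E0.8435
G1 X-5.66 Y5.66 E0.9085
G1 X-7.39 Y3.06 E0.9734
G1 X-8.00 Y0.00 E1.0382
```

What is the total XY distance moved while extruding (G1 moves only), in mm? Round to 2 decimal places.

49.95 mm

Sum the Euclidean lengths of each G1 segment: total = 49.95 mm.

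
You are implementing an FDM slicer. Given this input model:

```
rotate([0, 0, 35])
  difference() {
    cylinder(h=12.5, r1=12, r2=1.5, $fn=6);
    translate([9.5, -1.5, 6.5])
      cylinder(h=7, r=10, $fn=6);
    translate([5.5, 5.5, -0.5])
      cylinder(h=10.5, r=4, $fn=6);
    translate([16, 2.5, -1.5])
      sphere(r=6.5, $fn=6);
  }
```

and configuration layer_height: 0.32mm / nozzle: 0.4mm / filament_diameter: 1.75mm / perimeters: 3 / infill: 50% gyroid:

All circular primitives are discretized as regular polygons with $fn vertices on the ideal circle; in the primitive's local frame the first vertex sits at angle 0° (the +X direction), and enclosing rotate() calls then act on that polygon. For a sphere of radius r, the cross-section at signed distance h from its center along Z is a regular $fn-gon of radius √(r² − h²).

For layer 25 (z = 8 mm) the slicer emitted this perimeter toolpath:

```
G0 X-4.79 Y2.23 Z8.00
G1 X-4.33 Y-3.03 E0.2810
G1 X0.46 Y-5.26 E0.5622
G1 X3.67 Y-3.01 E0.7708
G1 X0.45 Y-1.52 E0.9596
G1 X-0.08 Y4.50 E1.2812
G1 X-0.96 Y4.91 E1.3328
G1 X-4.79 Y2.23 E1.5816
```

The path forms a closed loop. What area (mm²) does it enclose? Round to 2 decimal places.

44.62 mm²

Apply the shoelace formula to the sequence of (X, Y) vertices; enclosed area = 44.62 mm².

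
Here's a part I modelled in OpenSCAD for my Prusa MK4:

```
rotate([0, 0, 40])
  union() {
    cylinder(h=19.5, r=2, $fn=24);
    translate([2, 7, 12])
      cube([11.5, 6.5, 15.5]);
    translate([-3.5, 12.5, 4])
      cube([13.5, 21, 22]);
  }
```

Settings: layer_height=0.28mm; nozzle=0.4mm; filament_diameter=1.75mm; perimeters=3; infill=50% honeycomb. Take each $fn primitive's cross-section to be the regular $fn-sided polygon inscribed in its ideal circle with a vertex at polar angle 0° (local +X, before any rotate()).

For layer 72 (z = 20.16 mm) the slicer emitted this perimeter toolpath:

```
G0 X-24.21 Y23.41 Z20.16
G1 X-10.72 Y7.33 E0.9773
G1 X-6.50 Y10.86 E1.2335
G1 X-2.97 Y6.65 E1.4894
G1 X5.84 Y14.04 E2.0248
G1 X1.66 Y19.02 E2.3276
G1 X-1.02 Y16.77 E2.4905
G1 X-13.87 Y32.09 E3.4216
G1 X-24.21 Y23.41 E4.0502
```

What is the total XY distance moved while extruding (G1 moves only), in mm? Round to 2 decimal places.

86.98 mm

Sum the Euclidean lengths of each G1 segment: total = 86.98 mm.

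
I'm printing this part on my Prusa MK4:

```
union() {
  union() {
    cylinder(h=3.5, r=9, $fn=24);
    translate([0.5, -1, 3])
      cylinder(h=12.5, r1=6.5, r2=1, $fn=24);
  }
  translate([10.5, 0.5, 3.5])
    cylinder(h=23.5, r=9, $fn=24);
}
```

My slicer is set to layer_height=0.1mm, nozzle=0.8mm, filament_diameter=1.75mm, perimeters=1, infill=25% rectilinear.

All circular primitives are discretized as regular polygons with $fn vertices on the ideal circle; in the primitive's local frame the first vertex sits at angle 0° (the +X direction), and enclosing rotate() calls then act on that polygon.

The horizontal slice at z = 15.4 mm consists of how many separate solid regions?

At z = 15.4 mm: the cylinder is not intersected at this z (z outside [0, 3.5]); the cone at (0.5, -1): at t=0.992 of its height the radius interpolates to r₁+(r₂−r₁)t = 1.044, giving a regular 24-gon of that circumradius; Taking the union: only the cone at (0.5, -1) is present, so the union is just that shape — 1 connected region; the r=9 cylinder at (10.5, 0.5) gives a regular 24-gon of circumradius 9 (constant along its height); Merging all regions: the 2 present regions are separate (no shared area or edge), so areas and boundary lengths simply add and each stays a separate island — 2 connected regions. The result has 2 disconnected regions.

2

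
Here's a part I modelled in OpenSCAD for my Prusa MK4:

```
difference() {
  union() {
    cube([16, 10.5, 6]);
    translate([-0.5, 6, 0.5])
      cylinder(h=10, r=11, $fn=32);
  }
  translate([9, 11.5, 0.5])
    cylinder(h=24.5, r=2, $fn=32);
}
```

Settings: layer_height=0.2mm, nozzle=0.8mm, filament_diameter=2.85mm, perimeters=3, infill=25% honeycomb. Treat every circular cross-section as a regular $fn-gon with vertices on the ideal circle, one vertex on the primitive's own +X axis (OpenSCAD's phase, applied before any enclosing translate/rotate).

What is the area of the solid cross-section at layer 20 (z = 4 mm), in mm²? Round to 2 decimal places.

434.17 mm²

At z = 4 mm: the cube is present — its section is the full 16×10.5 rectangle (area 168.00 mm²); the r=11 cylinder at (-0.5, 6) gives a regular 32-gon of circumradius 11 (constant along its height) (area = (32/2)·11.000²·sin(360°/32) = 377.69 mm²); Merging all regions: the regions partially overlap — summed areas 545.69 mm² minus the doubly-counted overlap 105.01 mm² gives 440.68 mm² — area = 440.68 mm²; the r=2 cylinder at (9, 11.5) gives a regular 32-gon of circumradius 2 (constant along its height) (area = (32/2)·2.000²·sin(360°/32) = 12.49 mm²); After the difference (first − rest): starting from the result so far (440.68 mm²), the r=2 cylinder at (9, 11.5) partially overlaps it — only the 6.51 mm² overlap (of its 12.49 mm²) is removed, clipping the outline — area = 434.17 mm². Overall, the cross-section is a single solid region. Net area = 434.17 mm².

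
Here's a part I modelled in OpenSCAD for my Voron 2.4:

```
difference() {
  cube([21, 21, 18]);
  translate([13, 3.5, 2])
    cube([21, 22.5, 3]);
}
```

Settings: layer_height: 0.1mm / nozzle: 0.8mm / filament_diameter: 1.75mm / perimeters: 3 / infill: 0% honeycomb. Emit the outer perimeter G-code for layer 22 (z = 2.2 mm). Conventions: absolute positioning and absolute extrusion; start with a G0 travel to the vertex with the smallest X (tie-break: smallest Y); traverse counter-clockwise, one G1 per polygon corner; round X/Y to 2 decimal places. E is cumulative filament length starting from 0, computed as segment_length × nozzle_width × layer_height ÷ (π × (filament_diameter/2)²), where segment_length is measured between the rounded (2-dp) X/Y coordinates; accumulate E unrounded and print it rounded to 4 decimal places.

G0 X0.00 Y0.00 Z2.20
G1 X21.00 Y0.00 E0.6985
G1 X21.00 Y3.50 E0.8149
G1 X13.00 Y3.50 E1.0810
G1 X13.00 Y21.00 E1.6630
G1 X0.00 Y21.00 E2.0954
G1 X0.00 Y0.00 E2.7939

At z = 2.2 mm: the 21×21 cube contributes its full rectangle; the cube at (13, 3.5) (footprint 21×22.5) is included at this height; Taking the first minus the rest: starting from the 21×21 cube, the 21×22.5 cube at (13, 3.5) partially overlaps it — only the 140.00 mm² overlap (of its 472.50 mm²) is removed, clipping the outline — 1 connected region. The outline is a single polygon with 6 vertices. Extrusion per mm of travel: 0.8 × 0.1 / (π × 0.875²) = 0.033260. Accumulating E over each segment gives final E = 2.7939.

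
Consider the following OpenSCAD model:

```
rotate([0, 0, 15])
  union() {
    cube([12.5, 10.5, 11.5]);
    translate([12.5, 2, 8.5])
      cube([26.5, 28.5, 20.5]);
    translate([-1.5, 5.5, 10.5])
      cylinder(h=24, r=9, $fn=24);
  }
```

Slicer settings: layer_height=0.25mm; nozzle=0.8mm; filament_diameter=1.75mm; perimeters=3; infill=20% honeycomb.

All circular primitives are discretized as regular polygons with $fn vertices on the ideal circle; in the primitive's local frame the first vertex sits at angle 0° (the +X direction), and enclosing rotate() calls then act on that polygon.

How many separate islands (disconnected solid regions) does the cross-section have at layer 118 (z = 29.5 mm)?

1

At z = 29.5 mm: the cube does not reach this height (z outside [0, 11.5]); the cube at (12.5, 2) is not intersected at this z (z outside [8.5, 29]); the r=9 cylinder at (-1.5, 5.5) gives a regular 24-gon of circumradius 9 (constant along its height); Combining (union): only the r=9 cylinder at (-1.5, 5.5) is present, so the union is just that shape — 1 connected region; (rotated 15° about Z; rotation is an isometry so areas/perimeters/island counts are preserved). Overall, the cross-section is a single solid region. Island count = 1.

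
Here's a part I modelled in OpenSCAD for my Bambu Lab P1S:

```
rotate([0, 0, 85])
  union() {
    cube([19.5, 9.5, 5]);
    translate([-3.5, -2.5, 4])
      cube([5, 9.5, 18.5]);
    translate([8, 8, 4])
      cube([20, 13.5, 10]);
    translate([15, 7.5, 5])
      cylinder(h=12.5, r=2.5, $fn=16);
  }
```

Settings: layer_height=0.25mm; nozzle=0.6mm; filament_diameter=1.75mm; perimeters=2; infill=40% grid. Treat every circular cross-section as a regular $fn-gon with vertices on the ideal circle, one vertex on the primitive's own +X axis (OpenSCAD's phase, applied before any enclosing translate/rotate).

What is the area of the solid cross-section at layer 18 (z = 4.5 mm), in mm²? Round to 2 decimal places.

475.00 mm²

At z = 4.5 mm: the cube (footprint 19.5×9.5) is included at this height (area 185.25 mm²); the 5×9.5 cube at (-3.5, -2.5) contributes its full rectangle (area 47.50 mm²); the cube at (8, 8) (footprint 20×13.5) is included at this height (area 270.00 mm²); the cylinder at (15, 7.5) does not reach this height (z outside [5, 17.5]); Taking the union: the regions partially overlap — summed areas 502.75 mm² minus the doubly-counted overlap 27.75 mm² gives 475.00 mm² — area = 475.00 mm²; (whole slice rotated 85° about Z — lengths, areas and connectivity unchanged). Overall, the cross-section is a single solid region. Net area = 475.00 mm².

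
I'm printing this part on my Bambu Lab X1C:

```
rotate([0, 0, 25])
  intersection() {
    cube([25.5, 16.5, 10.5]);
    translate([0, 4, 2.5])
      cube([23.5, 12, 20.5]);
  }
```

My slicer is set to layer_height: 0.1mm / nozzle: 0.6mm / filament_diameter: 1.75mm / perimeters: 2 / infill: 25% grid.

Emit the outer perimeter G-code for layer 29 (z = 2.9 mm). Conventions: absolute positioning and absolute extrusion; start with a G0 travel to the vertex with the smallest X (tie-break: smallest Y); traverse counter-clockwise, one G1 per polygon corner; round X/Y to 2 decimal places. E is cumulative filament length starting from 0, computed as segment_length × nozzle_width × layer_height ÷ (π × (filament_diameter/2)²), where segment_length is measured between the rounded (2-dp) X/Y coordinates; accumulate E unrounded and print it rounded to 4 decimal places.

G0 X-6.76 Y14.50 Z2.90
G1 X-1.69 Y3.63 E0.2992
G1 X19.61 Y13.56 E0.8854
G1 X14.54 Y24.43 E1.1846
G1 X-6.76 Y14.50 E1.7709

At z = 2.9 mm: the cube is present — its section is the full 25.5×16.5 rectangle; the 23.5×12 cube at (0, 4) contributes its full rectangle; Keeping only the common overlap: the 23.5×12 cube at (0, 4) lies inside the 25.5×16.5 cube, so the common part is the 23.5×12 cube at (0, 4) itself — 1 connected region; (whole slice rotated 25° about Z — lengths, areas and connectivity unchanged). The outline is a single polygon with 4 vertices. Extrusion per mm of travel: 0.6 × 0.1 / (π × 0.875²) = 0.024945. Accumulating E over each segment gives final E = 1.7709.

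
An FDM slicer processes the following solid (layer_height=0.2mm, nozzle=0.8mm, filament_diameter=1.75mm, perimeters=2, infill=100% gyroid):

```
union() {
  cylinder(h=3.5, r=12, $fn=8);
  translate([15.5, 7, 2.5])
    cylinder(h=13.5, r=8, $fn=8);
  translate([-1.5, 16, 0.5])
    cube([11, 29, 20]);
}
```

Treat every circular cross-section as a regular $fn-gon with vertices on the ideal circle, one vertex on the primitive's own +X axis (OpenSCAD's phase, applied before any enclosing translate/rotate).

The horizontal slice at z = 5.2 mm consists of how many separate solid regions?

2

At z = 5.2 mm: the cylinder is not intersected at this z (z outside [0, 3.5]); the r=8 cylinder at (15.5, 7) contributes a regular 8-gon of circumradius 8; the cube at (-1.5, 16) (footprint 11×29) is included at this height; Merging all regions: the 2 present regions are separate (no shared area or edge), so areas and boundary lengths simply add and each stays a separate island — 2 connected regions. The result has 2 disconnected regions.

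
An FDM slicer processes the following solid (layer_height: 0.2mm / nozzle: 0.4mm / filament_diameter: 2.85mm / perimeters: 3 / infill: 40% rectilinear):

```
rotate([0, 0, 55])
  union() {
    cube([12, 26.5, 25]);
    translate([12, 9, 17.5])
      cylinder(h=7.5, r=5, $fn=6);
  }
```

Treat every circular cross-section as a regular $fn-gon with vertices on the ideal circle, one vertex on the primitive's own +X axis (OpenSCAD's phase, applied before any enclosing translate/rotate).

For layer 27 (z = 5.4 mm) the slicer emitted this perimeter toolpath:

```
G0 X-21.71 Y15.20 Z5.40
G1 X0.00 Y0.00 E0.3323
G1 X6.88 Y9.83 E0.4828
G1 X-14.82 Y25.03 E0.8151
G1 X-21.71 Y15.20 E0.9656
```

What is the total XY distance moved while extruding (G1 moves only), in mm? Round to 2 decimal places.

77.00 mm

Sum the Euclidean lengths of each G1 segment: total = 77.00 mm.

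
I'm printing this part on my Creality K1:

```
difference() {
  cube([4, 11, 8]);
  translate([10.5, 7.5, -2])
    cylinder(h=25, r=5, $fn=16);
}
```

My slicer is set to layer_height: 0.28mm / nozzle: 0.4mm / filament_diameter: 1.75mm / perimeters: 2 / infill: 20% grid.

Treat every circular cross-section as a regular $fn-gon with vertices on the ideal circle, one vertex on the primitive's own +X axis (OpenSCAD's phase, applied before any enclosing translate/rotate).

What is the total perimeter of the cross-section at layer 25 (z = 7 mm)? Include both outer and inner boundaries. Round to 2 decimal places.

30.00 mm

At z = 7 mm: the cube is present — its section is the full 4×11 rectangle (perimeter 30.00 mm); the cylinder at (10.5, 7.5): section is a regular 16-gon, circumradius r=5 (perimeter = 2·16·5.000·sin(180°/16) = 31.21 mm); Taking the first minus the rest: starting from the 4×11 cube, the r=5 cylinder at (10.5, 7.5) misses the remaining region (no effect) — boundary = 30.00 mm. Overall, the cross-section is a single solid region. Total boundary length (outer) = 30.00 mm.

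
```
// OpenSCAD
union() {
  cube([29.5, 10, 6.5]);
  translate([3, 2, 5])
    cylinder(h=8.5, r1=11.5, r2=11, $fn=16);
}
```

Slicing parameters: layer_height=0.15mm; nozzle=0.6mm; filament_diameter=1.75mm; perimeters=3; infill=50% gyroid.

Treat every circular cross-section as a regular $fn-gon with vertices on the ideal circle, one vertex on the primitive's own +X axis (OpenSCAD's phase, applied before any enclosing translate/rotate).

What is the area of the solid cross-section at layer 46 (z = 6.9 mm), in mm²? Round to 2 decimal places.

At z = 6.9 mm: the cube is absent (z outside [0, 6.5]); the cone at (3, 2) contributes a regular 16-gon of circumradius 11.388 (interpolated between r1=11.5 and r2=11 at t=0.224) (area = (16/2)·11.388²·sin(360°/16) = 397.05 mm²); Combining (union): only the cone at (3, 2) is present, so the union is just that shape — area = 397.05 mm². Overall, the cross-section is a single solid region. Net area = 397.05 mm².

397.05 mm²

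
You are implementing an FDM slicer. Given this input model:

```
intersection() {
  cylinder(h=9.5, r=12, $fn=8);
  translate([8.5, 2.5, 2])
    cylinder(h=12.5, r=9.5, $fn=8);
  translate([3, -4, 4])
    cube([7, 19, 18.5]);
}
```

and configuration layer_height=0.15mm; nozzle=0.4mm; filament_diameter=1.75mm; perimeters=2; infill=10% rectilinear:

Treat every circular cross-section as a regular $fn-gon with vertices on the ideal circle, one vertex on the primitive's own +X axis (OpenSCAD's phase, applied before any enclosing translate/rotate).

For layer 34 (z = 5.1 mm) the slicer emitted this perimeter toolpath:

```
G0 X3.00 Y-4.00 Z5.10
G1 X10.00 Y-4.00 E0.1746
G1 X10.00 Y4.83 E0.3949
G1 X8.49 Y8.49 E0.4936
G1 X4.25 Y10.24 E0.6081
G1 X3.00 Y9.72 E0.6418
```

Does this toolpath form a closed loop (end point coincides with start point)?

Start point (G0): (3.00, -4.00). End point (last G1): the path does not return to the start — open.

no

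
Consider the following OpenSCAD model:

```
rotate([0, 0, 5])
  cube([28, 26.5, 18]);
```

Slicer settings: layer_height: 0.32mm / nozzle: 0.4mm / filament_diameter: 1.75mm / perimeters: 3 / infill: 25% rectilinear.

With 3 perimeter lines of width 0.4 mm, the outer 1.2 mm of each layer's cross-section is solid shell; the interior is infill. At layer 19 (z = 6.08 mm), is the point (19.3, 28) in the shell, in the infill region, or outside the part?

At z = 6.08 mm: the 28×26.5 cube contributes its full rectangle; (rotated 5° about Z; rotation is an isometry so areas/perimeters/island counts are preserved). Overall, the cross-section is a single solid region. Undo the 5° rotation: the query point maps to (21.667, 26.211) in the un-rotated model frame. The nearest boundary edge runs (28.00, 26.50)→(0.00, 26.50); distance from the point to it = 0.29 mm. The point is inside the cross-section, 0.29 mm from the nearest boundary — within the 1.2 mm shell band (3 × 0.4).

shell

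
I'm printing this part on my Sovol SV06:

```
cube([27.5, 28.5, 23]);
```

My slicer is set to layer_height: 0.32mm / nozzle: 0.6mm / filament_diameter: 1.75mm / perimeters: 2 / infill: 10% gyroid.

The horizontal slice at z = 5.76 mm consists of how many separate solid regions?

1

At z = 5.76 mm: the cube is present — its section is the full 27.5×28.5 rectangle. The result has 1 disconnected region.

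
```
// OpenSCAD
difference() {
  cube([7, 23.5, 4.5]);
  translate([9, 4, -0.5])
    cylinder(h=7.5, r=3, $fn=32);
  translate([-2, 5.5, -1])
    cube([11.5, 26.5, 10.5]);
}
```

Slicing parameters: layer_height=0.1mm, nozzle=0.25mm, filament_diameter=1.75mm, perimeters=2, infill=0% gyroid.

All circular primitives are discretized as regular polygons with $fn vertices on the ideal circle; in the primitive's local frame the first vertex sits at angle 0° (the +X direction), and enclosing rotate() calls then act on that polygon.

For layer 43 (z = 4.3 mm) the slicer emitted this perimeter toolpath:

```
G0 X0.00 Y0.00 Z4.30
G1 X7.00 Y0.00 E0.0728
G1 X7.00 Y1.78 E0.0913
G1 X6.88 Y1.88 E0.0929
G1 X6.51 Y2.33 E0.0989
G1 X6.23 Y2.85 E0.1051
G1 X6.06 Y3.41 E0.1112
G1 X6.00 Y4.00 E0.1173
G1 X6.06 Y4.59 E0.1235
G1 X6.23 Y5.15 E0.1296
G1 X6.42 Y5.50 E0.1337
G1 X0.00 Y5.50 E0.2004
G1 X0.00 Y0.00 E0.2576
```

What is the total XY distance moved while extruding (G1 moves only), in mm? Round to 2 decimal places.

24.78 mm

Sum the Euclidean lengths of each G1 segment: total = 24.78 mm.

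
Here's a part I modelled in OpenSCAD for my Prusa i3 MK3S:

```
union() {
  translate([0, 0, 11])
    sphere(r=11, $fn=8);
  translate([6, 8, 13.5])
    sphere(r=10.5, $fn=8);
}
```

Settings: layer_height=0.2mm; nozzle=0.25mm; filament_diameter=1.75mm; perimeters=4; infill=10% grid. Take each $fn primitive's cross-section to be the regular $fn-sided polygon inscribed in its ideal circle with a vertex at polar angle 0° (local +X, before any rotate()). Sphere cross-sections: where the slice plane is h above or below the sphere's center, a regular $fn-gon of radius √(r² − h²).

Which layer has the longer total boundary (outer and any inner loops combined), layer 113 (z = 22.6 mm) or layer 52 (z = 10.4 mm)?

layer 52 (z = 10.4 mm)

Layer 113 (z = 22.6): the sphere is not intersected at this z (|z−center|=11.600 > r=11); the r=10.5 sphere at (6, 8) slices to a regular 8-gon of circumradius 5.238 (√(r²−h²) with h=9.1 from center) (perimeter = 2·8·5.238·sin(180°/8) = 32.07 mm); Taking the union: only the r=10.5 sphere at (6, 8) is present, so the union is just that shape — boundary = 32.07 mm. So its perimeter = 32.07 mm. Layer 52 (z = 10.4): the r=11 sphere contributes a regular 8-gon of circumradius √(11²−0.6²) = 10.984 (perimeter = 2·8·10.984·sin(180°/8) = 67.25 mm); the sphere at (6, 8): section is a regular 8-gon, circumradius = √(r²−h²) = √(10.5²−3.1²) = 10.032 (perimeter = 2·8·10.032·sin(180°/8) = 61.42 mm); Merging all regions: the regions partially overlap (shared area 121.68 mm²), so the edge portions inside another operand are dropped and the merged outline is re-measured after clipping — boundary = 85.79 mm. So its perimeter = 85.79 mm. Layer 52 is larger (85.79 vs 32.07 mm).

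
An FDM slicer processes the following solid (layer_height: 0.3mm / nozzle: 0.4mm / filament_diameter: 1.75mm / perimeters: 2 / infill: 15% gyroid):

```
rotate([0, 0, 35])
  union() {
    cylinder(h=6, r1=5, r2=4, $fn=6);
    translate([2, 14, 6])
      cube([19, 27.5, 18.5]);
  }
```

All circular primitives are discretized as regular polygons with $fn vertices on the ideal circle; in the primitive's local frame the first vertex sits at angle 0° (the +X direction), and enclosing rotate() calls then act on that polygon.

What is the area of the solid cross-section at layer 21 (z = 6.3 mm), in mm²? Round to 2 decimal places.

At z = 6.3 mm: the cone is absent (z outside [0, 6]); the 19×27.5 cube at (2, 14) contributes its full rectangle (area 522.50 mm²); Taking the union: only the 19×27.5 cube at (2, 14) is present, so the union is just that shape — area = 522.50 mm²; (rotated 35° about Z; rotation is an isometry so areas/perimeters/island counts are preserved). Overall, the cross-section is a single solid region. Net area = 522.50 mm².

522.50 mm²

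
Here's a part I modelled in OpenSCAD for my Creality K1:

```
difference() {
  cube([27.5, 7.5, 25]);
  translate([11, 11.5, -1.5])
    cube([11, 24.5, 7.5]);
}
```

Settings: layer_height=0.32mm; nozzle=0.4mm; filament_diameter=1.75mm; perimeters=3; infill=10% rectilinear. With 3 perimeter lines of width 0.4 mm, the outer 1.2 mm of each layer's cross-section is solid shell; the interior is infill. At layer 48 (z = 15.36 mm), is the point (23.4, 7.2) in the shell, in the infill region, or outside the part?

shell

At z = 15.36 mm: the cube (footprint 27.5×7.5) is included at this height; the cube at (11, 11.5) does not reach this height (z outside [-1.5, 6]); Taking the first minus the rest: none of the subtracted shapes is present at this height, so the 27.5×7.5 cube is unchanged — 1 connected region. Overall, the cross-section is a single solid region. The nearest boundary edge runs (27.50, 7.50)→(0.00, 7.50); distance from the point to it = 0.30 mm. The point is inside the cross-section, 0.30 mm from the nearest boundary — within the 1.2 mm shell band (3 × 0.4).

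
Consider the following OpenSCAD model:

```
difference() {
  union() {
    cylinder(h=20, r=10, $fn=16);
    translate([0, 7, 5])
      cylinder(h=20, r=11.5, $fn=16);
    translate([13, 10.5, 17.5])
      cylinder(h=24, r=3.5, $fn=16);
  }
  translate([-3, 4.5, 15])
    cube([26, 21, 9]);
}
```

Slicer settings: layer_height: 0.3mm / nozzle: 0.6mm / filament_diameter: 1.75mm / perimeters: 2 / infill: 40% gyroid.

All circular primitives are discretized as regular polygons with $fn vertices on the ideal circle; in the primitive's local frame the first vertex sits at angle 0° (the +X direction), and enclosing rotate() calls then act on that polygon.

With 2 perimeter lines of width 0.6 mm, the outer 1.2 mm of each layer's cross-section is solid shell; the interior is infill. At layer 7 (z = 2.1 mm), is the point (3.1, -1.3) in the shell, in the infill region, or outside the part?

At z = 2.1 mm: the cylinder: section is a regular 16-gon, circumradius r=10; the cylinder at (0, 7) is not intersected at this z (z outside [5, 25]); the cylinder at (13, 10.5) does not reach this height (z outside [17.5, 41.5]); Taking the union: only the r=10 cylinder is present, so the union is just that shape — 1 connected region; the cube at (-3, 4.5) does not reach this height (z outside [15, 24]); Subtracting the remaining from the first: none of the subtracted shapes is present at this height, so the result so far is unchanged — 1 connected region. Overall, the cross-section is a single solid region. The nearest boundary edge runs (7.07, -7.07)→(9.24, -3.83); distance from the point to it = 6.51 mm. The point is inside the cross-section and 6.51 mm from the nearest boundary — more than the 1.2 mm shell width (2 × 0.6), so it's in the infill interior.

infill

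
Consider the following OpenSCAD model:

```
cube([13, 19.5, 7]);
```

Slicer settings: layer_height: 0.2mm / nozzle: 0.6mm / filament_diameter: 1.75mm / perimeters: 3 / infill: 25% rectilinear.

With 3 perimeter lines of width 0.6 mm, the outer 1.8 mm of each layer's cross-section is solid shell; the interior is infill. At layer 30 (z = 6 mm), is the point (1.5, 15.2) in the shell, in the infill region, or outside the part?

At z = 6 mm: the cube is present — its section is the full 13×19.5 rectangle. Overall, the cross-section is a single solid region. The nearest boundary edge runs (0.00, 19.50)→(0.00, 0.00); distance from the point to it = 1.50 mm. The point is inside the cross-section, 1.50 mm from the nearest boundary — within the 1.8 mm shell band (3 × 0.6).

shell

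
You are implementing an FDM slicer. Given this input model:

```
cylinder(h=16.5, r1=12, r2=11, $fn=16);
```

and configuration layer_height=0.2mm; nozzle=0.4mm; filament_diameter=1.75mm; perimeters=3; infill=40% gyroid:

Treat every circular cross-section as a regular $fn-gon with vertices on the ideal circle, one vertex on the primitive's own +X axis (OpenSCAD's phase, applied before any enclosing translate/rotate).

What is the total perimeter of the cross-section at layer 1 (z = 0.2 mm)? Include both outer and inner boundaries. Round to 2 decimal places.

At z = 0.2 mm: the cone contributes a regular 16-gon of circumradius 11.988 (interpolated between r1=12 and r2=11 at t=0.012) (perimeter = 2·16·11.988·sin(180°/16) = 74.84 mm). Overall, the cross-section is a single solid region. Total boundary length (outer) = 74.84 mm.

74.84 mm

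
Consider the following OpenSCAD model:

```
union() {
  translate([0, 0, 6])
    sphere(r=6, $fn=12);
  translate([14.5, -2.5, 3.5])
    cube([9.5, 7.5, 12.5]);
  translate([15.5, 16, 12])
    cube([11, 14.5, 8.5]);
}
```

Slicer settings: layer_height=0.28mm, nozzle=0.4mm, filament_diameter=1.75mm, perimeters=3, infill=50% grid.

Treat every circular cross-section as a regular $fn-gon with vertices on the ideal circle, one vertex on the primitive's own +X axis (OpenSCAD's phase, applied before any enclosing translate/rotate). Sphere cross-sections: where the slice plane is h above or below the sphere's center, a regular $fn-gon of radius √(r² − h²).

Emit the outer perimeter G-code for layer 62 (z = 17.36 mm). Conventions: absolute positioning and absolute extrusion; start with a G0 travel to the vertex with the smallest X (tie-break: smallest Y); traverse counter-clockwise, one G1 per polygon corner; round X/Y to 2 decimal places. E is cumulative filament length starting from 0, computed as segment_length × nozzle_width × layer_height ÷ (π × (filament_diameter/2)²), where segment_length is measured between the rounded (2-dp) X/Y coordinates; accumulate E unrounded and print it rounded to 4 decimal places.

G0 X15.50 Y16.00 Z17.36
G1 X26.50 Y16.00 E0.5122
G1 X26.50 Y30.50 E1.1874
G1 X15.50 Y30.50 E1.6996
G1 X15.50 Y16.00 E2.3748

At z = 17.36 mm: the sphere is absent (|z−center|=11.360 > r=6); the cube at (14.5, -2.5) is absent (z outside [3.5, 16]); the cube at (15.5, 16) is present — its section is the full 11×14.5 rectangle; Taking the union: only the 11×14.5 cube at (15.5, 16) is present, so the union is just that shape — 1 connected region. The outline is a single polygon with 4 vertices. Extrusion per mm of travel: 0.4 × 0.28 / (π × 0.875²) = 0.046564. Accumulating E over each segment gives final E = 2.3748.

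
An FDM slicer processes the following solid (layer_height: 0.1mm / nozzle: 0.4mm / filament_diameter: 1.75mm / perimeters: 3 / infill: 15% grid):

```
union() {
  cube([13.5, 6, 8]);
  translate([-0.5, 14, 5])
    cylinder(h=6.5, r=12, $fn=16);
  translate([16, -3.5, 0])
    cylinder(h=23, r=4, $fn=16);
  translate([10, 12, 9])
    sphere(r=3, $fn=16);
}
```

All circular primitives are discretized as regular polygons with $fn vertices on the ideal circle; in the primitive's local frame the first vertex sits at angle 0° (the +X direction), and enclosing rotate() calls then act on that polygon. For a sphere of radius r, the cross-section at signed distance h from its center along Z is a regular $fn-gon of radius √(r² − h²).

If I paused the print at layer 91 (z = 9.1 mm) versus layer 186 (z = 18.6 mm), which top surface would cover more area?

Layer 91 (z = 9.1): the cube is absent (z outside [0, 8]); the r=12 cylinder at (-0.5, 14) gives a regular 16-gon of circumradius 12 (constant along its height) (area = (16/2)·12.000²·sin(360°/16) = 440.85 mm²); the r=4 cylinder at (16, -3.5) gives a regular 16-gon of circumradius 4 (constant along its height) (area = (16/2)·4.000²·sin(360°/16) = 48.98 mm²); the r=3 sphere at (10, 12) slices to a regular 16-gon of circumradius 2.998 (√(r²−h²) with h=0.1 from center) (area = (16/2)·2.998²·sin(360°/16) = 27.52 mm²); Taking the union: the regions partially overlap — summed areas 517.36 mm² minus the doubly-counted overlap 19.94 mm² gives 497.42 mm² — area = 497.42 mm². So its area = 497.42 mm². Layer 186 (z = 18.6): the cube is absent (z outside [0, 8]); the cylinder at (-0.5, 14) is not intersected at this z (z outside [5, 11.5]); the r=4 cylinder at (16, -3.5) contributes a regular 16-gon of circumradius 4 (area = (16/2)·4.000²·sin(360°/16) = 48.98 mm²); the sphere at (10, 12) is not intersected at this z (|z−center|=9.600 > r=3); Combining (union): only the r=4 cylinder at (16, -3.5) is present, so the union is just that shape — area = 48.98 mm². So its area = 48.98 mm². Layer 91 is larger (497.42 vs 48.98 mm²).

layer 91 (z = 9.1 mm)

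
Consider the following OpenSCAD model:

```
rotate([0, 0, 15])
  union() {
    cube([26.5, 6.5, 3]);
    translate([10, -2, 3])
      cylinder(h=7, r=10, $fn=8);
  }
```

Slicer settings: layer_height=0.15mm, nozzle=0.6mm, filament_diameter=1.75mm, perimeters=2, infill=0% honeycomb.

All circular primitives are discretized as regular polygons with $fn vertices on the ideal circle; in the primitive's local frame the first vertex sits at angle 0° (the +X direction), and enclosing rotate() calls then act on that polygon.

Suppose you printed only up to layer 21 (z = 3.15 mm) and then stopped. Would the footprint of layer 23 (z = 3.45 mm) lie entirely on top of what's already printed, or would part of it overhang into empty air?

entirely on top

Compare the two slices. At z = 3.15: the cube is absent (z outside [0, 3]); the cylinder at (10, -2): section is a regular 8-gon, circumradius r=10 (area = (8/2)·10.000²·sin(360°/8) = 282.84 mm²); Taking the union: only the r=10 cylinder at (10, -2) is present, so the union is just that shape — area = 282.84 mm²; (rotated 15° about Z; rotation is an isometry so areas/perimeters/island counts are preserved). At z = 3.45: the cube does not reach this height (z outside [0, 3]); the r=10 cylinder at (10, -2) contributes a regular 8-gon of circumradius 10 (area = (8/2)·10.000²·sin(360°/8) = 282.84 mm²); Taking the union: only the r=10 cylinder at (10, -2) is present, so the union is just that shape — area = 282.84 mm²; (rotated 15° about Z; rotation is an isometry so areas/perimeters/island counts are preserved). Checking containment: the cross-section at z = 3.45 is a subset of the cross-section at z = 3.15.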